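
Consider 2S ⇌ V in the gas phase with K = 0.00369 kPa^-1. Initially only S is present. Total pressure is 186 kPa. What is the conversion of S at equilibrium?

X = 0.483

Basis: 1 mol S initially; let X = conversion of S. Extent ξ = 0.5X.
At extent ξ: n_S = 1 − X; n_V = 0.5X.
Total moles n_T = 1 − 0.5X.
y_i = n_i/n_T, p_i = y_i·P. K = p_V / (p_S^2).
Equating to 0.00369 kPa^-1 and solving on 0 < X < 1: X = 0.483.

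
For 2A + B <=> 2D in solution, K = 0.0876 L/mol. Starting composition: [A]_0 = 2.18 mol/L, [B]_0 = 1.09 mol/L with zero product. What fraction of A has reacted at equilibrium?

Let X = conversion of A; extent ξ = 2.18X/2 mol/L.
Concentrations: [A] = 2.18 − 2.18X; [B] = 1.09 − 1.09X; [D] = 2.18X.
K = [D]^2 / ([A]^2 [B]).
Equating to 0.0876 L/mol: the physical root is X = 0.215.

X = 0.215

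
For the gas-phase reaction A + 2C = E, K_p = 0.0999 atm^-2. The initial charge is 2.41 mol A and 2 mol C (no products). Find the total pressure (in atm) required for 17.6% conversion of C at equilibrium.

P = 2.19 atm

Let X = conversion of C (basis 2 mol C); extent of reaction ξ = X.
Moles: n_A = 2.41 − X; n_C = 2 − 2X; n_E = X.
Summing: n_T = 4.41 − 2X.
K_p = p_E / (p_A p_C^2) with p_i = (n_i/n_T)·P.
At X = 0.176: the mole-fraction product g(X) = Π y_i^ν_i = 0.4777. Since K_p = g(X)·P^{-2}, P = (g/K_p)^(1/2) = (0.4777/0.0999)^(1/2) = 2.19 atm.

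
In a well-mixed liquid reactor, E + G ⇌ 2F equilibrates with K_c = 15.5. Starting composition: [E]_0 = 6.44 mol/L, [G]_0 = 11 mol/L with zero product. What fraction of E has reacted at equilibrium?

Let X = conversion of E; extent ξ = 6.44·X mol/L.
Concentrations: [E] = 6.44 − 6.44X; [G] = 11 − 6.44X; [F] = 12.9X.
K_c = [F]^2 / ([E] [G]).
This equals 15.5 at X = 0.811 (the root in 0 < X < 1).

X = 0.811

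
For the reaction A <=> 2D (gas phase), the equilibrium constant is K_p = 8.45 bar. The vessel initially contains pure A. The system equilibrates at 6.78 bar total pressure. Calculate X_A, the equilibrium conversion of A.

X = 0.487

Let X = conversion of A (basis 1 mol A); extent of reaction ξ = X.
Mole table: n_A = 1 − X; n_D = 2X.
Total moles n_T = 1 + X.
With p_i = (n_i/n_T)P, K_p = p_D^2 / (p_A).
This yields a degree-2 equation in X; solving on (0,1), X = 0.487.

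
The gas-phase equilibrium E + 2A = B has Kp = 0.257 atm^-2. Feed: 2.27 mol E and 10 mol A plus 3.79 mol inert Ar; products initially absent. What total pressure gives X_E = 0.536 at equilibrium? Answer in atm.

P = 3.82 atm

Take 2.27 mol E as basis and let X be its fractional conversion, so ξ = 2.27X.
Species balance: n_E = 2.27 − 2.27X; n_A = 10 − 4.54X; n_B = 2.27X; n_I = 3.79 (inert).
n_T = Σnᵢ = 16.1 − 4.54X.
Kp = p_B / (p_E p_A^2) with p_i = (n_i/n_T)·P.
At X = 0.536: the mole-fraction product g(X) = Π y_i^ν_i = 3.746. Since Kp = g(X)·P^{-2}, P = (g/Kp)^(1/2) = (3.746/0.257)^(1/2) = 3.82 atm.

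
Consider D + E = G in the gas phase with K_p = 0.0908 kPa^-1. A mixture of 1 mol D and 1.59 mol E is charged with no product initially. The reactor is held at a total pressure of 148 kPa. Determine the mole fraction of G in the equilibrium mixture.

Let X = conversion of D (basis 1 mol D); extent of reaction ξ = X.
At extent ξ: n_D = 1 − X; n_E = 1.59 − X; n_G = X.
n_T = Σnᵢ = 2.59 − X.
y_i = n_i/n_T, p_i = y_i·P. K_p = p_G / (p_D p_E).
Equating to 0.0908 kPa^-1 and solving on 0 < X < 1: X = 0.851.
Then n_G = 0.851, n_T = 1.74, so y_G = 0.489.

y_G = 0.489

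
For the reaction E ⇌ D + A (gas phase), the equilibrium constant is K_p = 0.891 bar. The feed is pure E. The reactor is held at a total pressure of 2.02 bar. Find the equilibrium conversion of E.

Basis: 1 mol E initially; let X = conversion of E. Extent ξ = X.
Moles: n_E = 1 − X; n_D = X; n_A = X.
n_T = Σnᵢ = 1 + X.
y_i = n_i/n_T, p_i = y_i·P. K_p = p_D p_A / (p_E).
Equating to 0.891 bar and solving on 0 < X < 1: X = 0.553.

X = 0.553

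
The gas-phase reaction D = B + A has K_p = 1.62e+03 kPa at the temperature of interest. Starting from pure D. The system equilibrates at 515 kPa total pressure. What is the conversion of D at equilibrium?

X = 0.871

Let X = conversion of D (basis 1 mol D); extent of reaction ξ = X.
At extent ξ: n_D = 1 − X; n_B = X; n_A = X.
Summing: n_T = 1 + X.
y_i = n_i/n_T, p_i = y_i·P. K_p = p_B p_A / (p_D).
Substituting and setting equal to 1.62e+03 kPa gives a polynomial in X; the root in (0,1) is X = 0.871.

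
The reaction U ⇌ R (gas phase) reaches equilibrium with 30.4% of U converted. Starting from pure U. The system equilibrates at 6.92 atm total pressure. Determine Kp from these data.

Basis: 1 mol U initially; let X = conversion of U. Extent ξ = X.
At extent ξ: n_U = 1 − X; n_R = X.
Since Δν = 0, n_T = 1 throughout.
At X = 0.304: n_U = 0.696, n_R = 0.304, n_T = 1.
p_i = (n_i/n_T)·P. Kp = p_R / (p_U) = 0.437.

Kp = 0.437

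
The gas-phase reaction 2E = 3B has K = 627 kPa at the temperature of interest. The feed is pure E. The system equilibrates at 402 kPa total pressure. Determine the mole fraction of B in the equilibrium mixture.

y_B = 0.614

Basis: 1 mol E initially; let X = conversion of E. Extent ξ = 0.5X.
At extent ξ: n_E = 1 − X; n_B = 1.5X.
Summing: n_T = 1 + 0.5X.
y_i = n_i/n_T, p_i = y_i·P. K = p_B^3 / (p_E^2).
Substituting and setting equal to 627 kPa gives a polynomial in X; the root in (0,1) is X = 0.515.
Then n_B = 0.773, n_T = 1.26, so y_B = 0.614.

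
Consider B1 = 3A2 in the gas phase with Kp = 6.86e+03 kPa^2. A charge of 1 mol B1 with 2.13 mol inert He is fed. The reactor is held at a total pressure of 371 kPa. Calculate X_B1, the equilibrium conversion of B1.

X = 0.263

Basis: 1 mol B1 initially; let X = conversion of B1. Extent ξ = X.
Mole table: n_B1 = 1 − X; n_A2 = 3X; n_I = 2.13 (inert).
Total moles n_T = 3.13 + 2X.
Mole fractions y_i = n_i/n_T; Kp = p_A2^3 / (p_B1) with p_i = y_i·P.
Equating to 6.86e+03 kPa^2 and solving on 0 < X < 1: X = 0.263.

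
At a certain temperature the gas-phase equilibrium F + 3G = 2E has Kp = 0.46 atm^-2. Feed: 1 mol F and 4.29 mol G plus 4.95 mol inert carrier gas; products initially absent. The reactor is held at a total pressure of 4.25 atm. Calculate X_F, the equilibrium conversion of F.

Take 1 mol F as basis and let X be its fractional conversion, so ξ = X.
Mole table: n_F = 1 − X; n_G = 4.29 − 3X; n_E = 2X; n_I = 4.95 (inert).
Summing: n_T = 10.2 − 2X.
Mole fractions y_i = n_i/n_T; Kp = p_E^2 / (p_F p_G^3) with p_i = y_i·P.
Substituting and setting equal to 0.46 atm^-2 gives a polynomial in X; the root in (0,1) is X = 0.506.

X = 0.506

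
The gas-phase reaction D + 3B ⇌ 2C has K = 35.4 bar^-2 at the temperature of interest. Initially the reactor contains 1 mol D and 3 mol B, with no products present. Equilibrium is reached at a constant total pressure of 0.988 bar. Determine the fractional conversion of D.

Take 1 mol D as basis and let X be its fractional conversion, so ξ = X.
At extent ξ: n_D = 1 − X; n_B = 3 − 3X; n_C = 2X.
n_T = Σnᵢ = 4 − 2X.
With p_i = (n_i/n_T)P, K = p_C^2 / (p_D p_B^3).
Setting this equal to 35.4 bar^-2 and taking the physical root (0 < X < 1) gives X = 0.660.

X = 0.660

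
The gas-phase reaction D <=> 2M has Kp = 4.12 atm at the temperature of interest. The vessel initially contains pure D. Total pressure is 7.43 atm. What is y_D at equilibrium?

y_D = 0.483

Basis: 1 mol D initially; let X = conversion of D. Extent ξ = X.
Mole table: n_D = 1 − X; n_M = 2X.
Summing: n_T = 1 + X.
y_i = n_i/n_T, p_i = y_i·P. Kp = p_M^2 / (p_D).
Substituting and setting equal to 4.12 atm gives a polynomial in X; the root in (0,1) is X = 0.349.
Then n_D = 0.651, n_T = 1.35, so y_D = 0.483.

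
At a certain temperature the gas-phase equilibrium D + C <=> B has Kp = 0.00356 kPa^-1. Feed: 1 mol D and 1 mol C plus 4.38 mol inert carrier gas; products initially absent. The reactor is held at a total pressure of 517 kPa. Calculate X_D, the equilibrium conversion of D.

X = 0.194

Take 1 mol D as basis and let X be its fractional conversion, so ξ = X.
Mole table: n_D = 1 − X; n_C = 1 − X; n_B = X; n_I = 4.38 (inert).
Summing: n_T = 6.38 − X.
Mole fractions y_i = n_i/n_T; Kp = p_B / (p_D p_C) with p_i = y_i·P.
This yields a degree-2 equation in X; solving on (0,1), X = 0.194.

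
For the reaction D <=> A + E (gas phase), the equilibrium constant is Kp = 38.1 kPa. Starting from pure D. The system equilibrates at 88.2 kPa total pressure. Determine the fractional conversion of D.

Basis: 1 mol D initially; let X = conversion of D. Extent ξ = X.
Mole table: n_D = 1 − X; n_A = X; n_E = X.
Summing: n_T = 1 + X.
y_i = n_i/n_T, p_i = y_i·P. Kp = p_A p_E / (p_D).
Substituting and setting equal to 38.1 kPa gives a polynomial in X; the root in (0,1) is X = 0.549.

X = 0.549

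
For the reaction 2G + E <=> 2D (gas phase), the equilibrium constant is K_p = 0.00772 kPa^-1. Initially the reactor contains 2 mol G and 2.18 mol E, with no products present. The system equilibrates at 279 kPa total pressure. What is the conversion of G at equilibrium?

Take 2 mol G as basis and let X be its fractional conversion, so ξ = X.
At extent ξ: n_G = 2 − 2X; n_E = 2.18 − X; n_D = 2X.
n_T = Σnᵢ = 4.18 − X.
Mole fractions y_i = n_i/n_T; K_p = p_D^2 / (p_G^2 p_E) with p_i = y_i·P.
Substituting and setting equal to 0.00772 kPa^-1 gives a polynomial in X; the root in (0,1) is X = 0.498.

X = 0.498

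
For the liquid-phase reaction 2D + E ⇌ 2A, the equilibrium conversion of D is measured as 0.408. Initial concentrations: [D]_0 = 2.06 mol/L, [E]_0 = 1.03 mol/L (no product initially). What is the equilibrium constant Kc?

Kc = 0.779 L/mol

Let X = conversion of D.
Concentrations: [D] = 2.06 − 2.06X; [E] = 1.03 − 1.03X; [A] = 2.06X.
At X = 0.408: [D] = 1.22, [E] = 0.61, [A] = 0.84.
Kc = [A]^2 / ([D]^2 [E]) = 0.779 L/mol.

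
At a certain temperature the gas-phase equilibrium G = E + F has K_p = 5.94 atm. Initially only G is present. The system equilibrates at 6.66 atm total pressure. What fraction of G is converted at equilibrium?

X = 0.687

Let X = conversion of G (basis 1 mol G); extent of reaction ξ = X.
Moles: n_G = 1 − X; n_E = X; n_F = X.
Total moles n_T = 1 + X.
Mole fractions y_i = n_i/n_T; K_p = p_E p_F / (p_G) with p_i = y_i·P.
Equating to 5.94 atm and solving on 0 < X < 1: X = 0.687.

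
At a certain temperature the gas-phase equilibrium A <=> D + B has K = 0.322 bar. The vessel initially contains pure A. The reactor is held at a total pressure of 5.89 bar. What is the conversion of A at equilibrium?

Let X = conversion of A (basis 1 mol A); extent of reaction ξ = X.
At extent ξ: n_A = 1 − X; n_D = X; n_B = X.
Total moles n_T = 1 + X.
Mole fractions y_i = n_i/n_T; K = p_D p_B / (p_A) with p_i = y_i·P.
Substituting and setting equal to 0.322 bar gives a polynomial in X; the root in (0,1) is X = 0.228.

X = 0.228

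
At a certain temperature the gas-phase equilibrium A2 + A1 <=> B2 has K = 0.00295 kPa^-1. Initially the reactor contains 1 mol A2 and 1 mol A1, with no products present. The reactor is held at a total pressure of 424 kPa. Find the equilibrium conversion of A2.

X = 0.333

Take 1 mol A2 as basis and let X be its fractional conversion, so ξ = X.
Species balance: n_A2 = 1 − X; n_A1 = 1 − X; n_B2 = X.
Summing: n_T = 2 − X.
y_i = n_i/n_T, p_i = y_i·P. K = p_B2 / (p_A2 p_A1).
Equating to 0.00295 kPa^-1 and solving on 0 < X < 1: X = 0.333.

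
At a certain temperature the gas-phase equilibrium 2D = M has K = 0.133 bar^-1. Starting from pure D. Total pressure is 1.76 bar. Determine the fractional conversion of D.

Take 1 mol D as basis and let X be its fractional conversion, so ξ = 0.5X.
Species balance: n_D = 1 − X; n_M = 0.5X.
Total moles n_T = 1 − 0.5X.
y_i = n_i/n_T, p_i = y_i·P. K = p_M / (p_D^2).
Setting this equal to 0.133 bar^-1 and taking the physical root (0 < X < 1) gives X = 0.281.

X = 0.281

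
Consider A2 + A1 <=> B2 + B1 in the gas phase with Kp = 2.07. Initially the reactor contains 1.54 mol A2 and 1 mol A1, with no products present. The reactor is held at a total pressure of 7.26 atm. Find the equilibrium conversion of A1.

Basis: 1 mol A1 initially; let X = conversion of A1. Extent ξ = X.
Mole table: n_A2 = 1.54 − X; n_A1 = 1 − X; n_B2 = X; n_B1 = X.
Total moles n_T = 2.54 (Δν = 0, constant).
y_i = n_i/n_T, p_i = y_i·P. Kp = p_B2 p_B1 / (p_A2 p_A1).
Equating to 2.07 and solving on 0 < X < 1: X = 0.708.

X = 0.708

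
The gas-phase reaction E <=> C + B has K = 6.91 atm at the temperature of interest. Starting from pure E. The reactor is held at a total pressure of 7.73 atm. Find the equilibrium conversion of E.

X = 0.687

Basis: 1 mol E initially; let X = conversion of E. Extent ξ = X.
Mole table: n_E = 1 − X; n_C = X; n_B = X.
Summing: n_T = 1 + X.
With p_i = (n_i/n_T)P, K = p_C p_B / (p_E).
Substituting and setting equal to 6.91 atm gives a polynomial in X; the root in (0,1) is X = 0.687.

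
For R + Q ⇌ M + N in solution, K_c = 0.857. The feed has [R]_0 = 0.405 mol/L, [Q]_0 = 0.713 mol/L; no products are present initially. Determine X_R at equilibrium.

Let X = conversion of R; extent ξ = 0.405·X mol/L.
Concentrations: [R] = 0.405 − 0.405X; [Q] = 0.713 − 0.405X; [M] = 0.405X; [N] = 0.405X.
K_c = [M] [N] / ([R] [Q]).
This equals 0.857 at X = 0.615 (the root in 0 < X < 1).

X = 0.615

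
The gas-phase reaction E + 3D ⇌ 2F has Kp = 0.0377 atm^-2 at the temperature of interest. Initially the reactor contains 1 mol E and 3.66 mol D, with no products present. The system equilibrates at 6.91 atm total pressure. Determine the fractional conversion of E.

Basis: 1 mol E initially; let X = conversion of E. Extent ξ = X.
Species balance: n_E = 1 − X; n_D = 3.66 − 3X; n_F = 2X.
Total moles n_T = 4.66 − 2X.
Mole fractions y_i = n_i/n_T; Kp = p_F^2 / (p_E p_D^3) with p_i = y_i·P.
Setting this equal to 0.0377 atm^-2 and taking the physical root (0 < X < 1) gives X = 0.457.

X = 0.457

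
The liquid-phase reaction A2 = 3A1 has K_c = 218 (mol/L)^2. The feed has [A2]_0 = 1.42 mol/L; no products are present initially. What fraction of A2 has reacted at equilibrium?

Let X = conversion of A2; extent ξ = 1.42·X mol/L.
Concentrations: [A2] = 1.42 − 1.42X; [A1] = 4.26X.
K_c = [A1]^3 / ([A2]).
Equating to 218 (mol/L)^2: the physical root is X = 0.848.

X = 0.848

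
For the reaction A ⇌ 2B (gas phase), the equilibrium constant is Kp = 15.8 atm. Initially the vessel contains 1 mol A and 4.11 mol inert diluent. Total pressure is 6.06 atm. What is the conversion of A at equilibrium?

Take 1 mol A as basis and let X be its fractional conversion, so ξ = X.
Moles: n_A = 1 − X; n_B = 2X; n_I = 4.11 (inert).
n_T = Σnᵢ = 5.11 + X.
y_i = n_i/n_T, p_i = y_i·P. Kp = p_B^2 / (p_A).
Substituting and setting equal to 15.8 atm gives a polynomial in X; the root in (0,1) is X = 0.824.

X = 0.824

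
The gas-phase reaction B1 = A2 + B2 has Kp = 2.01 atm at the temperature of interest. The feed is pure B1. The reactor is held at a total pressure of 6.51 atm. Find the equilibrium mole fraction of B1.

Basis: 1 mol B1 initially; let X = conversion of B1. Extent ξ = X.
Species balance: n_B1 = 1 − X; n_A2 = X; n_B2 = X.
Total moles n_T = 1 + X.
With p_i = (n_i/n_T)P, Kp = p_A2 p_B2 / (p_B1).
Setting this equal to 2.01 atm and taking the physical root (0 < X < 1) gives X = 0.486.
Then n_B1 = 0.514, n_T = 1.49, so y_B1 = 0.346.

y_B1 = 0.346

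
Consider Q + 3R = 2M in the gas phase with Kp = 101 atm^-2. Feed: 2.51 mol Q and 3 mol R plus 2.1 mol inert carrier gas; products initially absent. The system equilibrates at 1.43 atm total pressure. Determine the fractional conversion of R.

Take 3 mol R as basis and let X be its fractional conversion, so ξ = X.
Species balance: n_Q = 2.51 − X; n_R = 3 − 3X; n_M = 2X; n_I = 2.1 (inert).
n_T = Σnᵢ = 7.61 − 2X.
Mole fractions y_i = n_i/n_T; Kp = p_M^2 / (p_Q p_R^3) with p_i = y_i·P.
Substituting and setting equal to 101 atm^-2 gives a polynomial in X; the root in (0,1) is X = 0.789.

X = 0.789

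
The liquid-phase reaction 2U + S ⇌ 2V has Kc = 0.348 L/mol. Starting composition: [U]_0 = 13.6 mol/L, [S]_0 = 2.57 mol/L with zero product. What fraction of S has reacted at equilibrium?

X = 0.794

Let X = conversion of S; extent ξ = 2.57·X mol/L.
Concentrations: [U] = 13.6 − 5.14X; [S] = 2.57 − 2.57X; [V] = 5.14X.
Kc = [V]^2 / ([U]^2 [S]).
Setting equal to 0.348 and solving for X on (0,1) gives X = 0.794.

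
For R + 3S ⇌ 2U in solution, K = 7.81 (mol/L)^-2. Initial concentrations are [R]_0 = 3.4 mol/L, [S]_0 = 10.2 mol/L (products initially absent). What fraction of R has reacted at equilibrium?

X = 0.818

Let X = conversion of R; extent ξ = 3.4·X mol/L.
Concentrations: [R] = 3.4 − 3.4X; [S] = 10.2 − 10.2X; [U] = 6.8X.
K = [U]^2 / ([R] [S]^3).
Solving K = 7.81 for X ∈ (0,1): X = 0.818.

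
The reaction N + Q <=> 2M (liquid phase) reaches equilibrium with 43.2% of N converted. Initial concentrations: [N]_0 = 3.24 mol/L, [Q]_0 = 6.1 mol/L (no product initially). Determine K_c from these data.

Let X = conversion of N.
Concentrations: [N] = 3.24 − 3.24X; [Q] = 6.1 − 3.24X; [M] = 6.48X.
At X = 0.432: [N] = 1.84, [Q] = 4.7, [M] = 2.8.
K_c = [M]^2 / ([N] [Q]) = 0.906.

K_c = 0.906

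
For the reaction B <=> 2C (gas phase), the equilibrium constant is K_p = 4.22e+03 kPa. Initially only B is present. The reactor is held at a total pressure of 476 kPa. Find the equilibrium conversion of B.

X = 0.830

Take 1 mol B as basis and let X be its fractional conversion, so ξ = X.
Mole table: n_B = 1 − X; n_C = 2X.
Summing: n_T = 1 + X.
y_i = n_i/n_T, p_i = y_i·P. K_p = p_C^2 / (p_B).
Substituting and setting equal to 4.22e+03 kPa gives a polynomial in X; the root in (0,1) is X = 0.830.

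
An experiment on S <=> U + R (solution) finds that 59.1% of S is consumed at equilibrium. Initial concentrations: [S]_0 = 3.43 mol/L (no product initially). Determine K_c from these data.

K_c = 2.93 mol/L

Let X = conversion of S.
Concentrations: [S] = 3.43 − 3.43X; [U] = 3.43X; [R] = 3.43X.
At X = 0.591: [S] = 1.4, [U] = 2.03, [R] = 2.03.
K_c = [U] [R] / ([S]) = 2.93 mol/L.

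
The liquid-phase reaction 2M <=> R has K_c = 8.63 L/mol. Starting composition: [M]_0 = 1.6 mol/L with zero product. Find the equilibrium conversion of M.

X = 0.827

Let X = conversion of M; extent ξ = 1.6X/2 mol/L.
Concentrations: [M] = 1.6 − 1.6X; [R] = 0.8X.
K_c = [R] / ([M]^2).
Solving K_c = 8.63 for X ∈ (0,1): X = 0.827.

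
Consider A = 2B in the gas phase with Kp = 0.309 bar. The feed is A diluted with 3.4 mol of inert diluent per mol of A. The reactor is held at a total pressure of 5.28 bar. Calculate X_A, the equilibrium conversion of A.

X = 0.229

Let X = conversion of A (basis 1 mol A); extent of reaction ξ = X.
At extent ξ: n_A = 1 − X; n_B = 2X; n_I = 3.4 (inert).
Summing: n_T = 4.4 + X.
y_i = n_i/n_T, p_i = y_i·P. Kp = p_B^2 / (p_A).
This yields a degree-2 equation in X; solving on (0,1), X = 0.229.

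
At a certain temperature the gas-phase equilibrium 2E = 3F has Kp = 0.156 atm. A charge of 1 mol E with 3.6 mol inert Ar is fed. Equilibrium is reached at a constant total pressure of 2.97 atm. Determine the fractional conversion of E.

Take 1 mol E as basis and let X be its fractional conversion, so ξ = 0.5X.
Moles: n_E = 1 − X; n_F = 1.5X; n_I = 3.6 (inert).
n_T = Σnᵢ = 4.6 + 0.5X.
With p_i = (n_i/n_T)P, Kp = p_F^3 / (p_E^2).
Equating to 0.156 atm and solving on 0 < X < 1: X = 0.324.

X = 0.324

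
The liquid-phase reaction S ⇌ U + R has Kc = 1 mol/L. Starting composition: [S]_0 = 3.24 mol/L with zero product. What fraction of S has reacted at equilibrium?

X = 0.422

Let X = conversion of S; extent ξ = 3.24·X mol/L.
Concentrations: [S] = 3.24 − 3.24X; [U] = 3.24X; [R] = 3.24X.
Kc = [U] [R] / ([S]).
Equating to 1 mol/L: the physical root is X = 0.422.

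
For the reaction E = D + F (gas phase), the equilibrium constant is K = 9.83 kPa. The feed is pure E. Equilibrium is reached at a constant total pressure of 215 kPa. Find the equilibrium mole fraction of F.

Basis: 1 mol E initially; let X = conversion of E. Extent ξ = X.
Moles: n_E = 1 − X; n_D = X; n_F = X.
n_T = Σnᵢ = 1 + X.
y_i = n_i/n_T, p_i = y_i·P. K = p_D p_F / (p_E).
Setting this equal to 9.83 kPa and taking the physical root (0 < X < 1) gives X = 0.209.
Then n_F = 0.209, n_T = 1.21, so y_F = 0.173.

y_F = 0.173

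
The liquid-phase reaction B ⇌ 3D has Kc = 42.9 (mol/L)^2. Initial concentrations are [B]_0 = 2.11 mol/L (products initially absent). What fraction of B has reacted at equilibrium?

X = 0.545

Let X = conversion of B; extent ξ = 2.11·X mol/L.
Concentrations: [B] = 2.11 − 2.11X; [D] = 6.33X.
Kc = [D]^3 / ([B]).
This equals 42.9 at X = 0.545 (the root in 0 < X < 1).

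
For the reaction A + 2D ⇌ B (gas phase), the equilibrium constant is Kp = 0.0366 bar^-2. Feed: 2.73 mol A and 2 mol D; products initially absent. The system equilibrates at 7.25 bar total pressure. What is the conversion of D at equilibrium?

X = 0.408

Take 2 mol D as basis and let X be its fractional conversion, so ξ = X.
Species balance: n_A = 2.73 − X; n_D = 2 − 2X; n_B = X.
Total moles n_T = 4.73 − 2X.
With p_i = (n_i/n_T)P, Kp = p_B / (p_A p_D^2).
Equating to 0.0366 bar^-2 and solving on 0 < X < 1: X = 0.408.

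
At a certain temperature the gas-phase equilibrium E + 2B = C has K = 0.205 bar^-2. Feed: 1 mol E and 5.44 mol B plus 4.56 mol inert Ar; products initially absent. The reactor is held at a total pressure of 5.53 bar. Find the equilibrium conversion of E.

Take 1 mol E as basis and let X be its fractional conversion, so ξ = X.
Mole table: n_E = 1 − X; n_B = 5.44 − 2X; n_C = X; n_I = 4.56 (inert).
Total moles n_T = 11 − 2X.
Mole fractions y_i = n_i/n_T; K = p_C / (p_E p_B^2) with p_i = y_i·P.
Equating to 0.205 bar^-2 and solving on 0 < X < 1: X = 0.547.

X = 0.547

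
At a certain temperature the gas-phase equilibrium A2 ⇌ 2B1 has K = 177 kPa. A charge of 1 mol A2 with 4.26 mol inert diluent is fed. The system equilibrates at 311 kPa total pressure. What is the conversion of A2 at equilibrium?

Basis: 1 mol A2 initially; let X = conversion of A2. Extent ξ = X.
Moles: n_A2 = 1 − X; n_B1 = 2X; n_I = 4.26 (inert).
n_T = Σnᵢ = 5.26 + X.
Mole fractions y_i = n_i/n_T; K = p_B1^2 / (p_A2) with p_i = y_i·P.
This yields a degree-2 equation in X; solving on (0,1), X = 0.586.

X = 0.586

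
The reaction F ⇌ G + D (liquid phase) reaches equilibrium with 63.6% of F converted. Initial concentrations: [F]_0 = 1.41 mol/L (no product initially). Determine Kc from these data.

Kc = 1.57 mol/L

Let X = conversion of F.
Concentrations: [F] = 1.41 − 1.41X; [G] = 1.41X; [D] = 1.41X.
At X = 0.636: [F] = 0.513, [G] = 0.897, [D] = 0.897.
Kc = [G] [D] / ([F]) = 1.57 mol/L.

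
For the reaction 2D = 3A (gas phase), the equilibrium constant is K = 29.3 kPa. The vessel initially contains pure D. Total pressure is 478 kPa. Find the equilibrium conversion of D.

Basis: 1 mol D initially; let X = conversion of D. Extent ξ = 0.5X.
At extent ξ: n_D = 1 − X; n_A = 1.5X.
Total moles n_T = 1 + 0.5X.
With p_i = (n_i/n_T)P, K = p_A^3 / (p_D^2).
Setting this equal to 29.3 kPa and taking the physical root (0 < X < 1) gives X = 0.229.

X = 0.229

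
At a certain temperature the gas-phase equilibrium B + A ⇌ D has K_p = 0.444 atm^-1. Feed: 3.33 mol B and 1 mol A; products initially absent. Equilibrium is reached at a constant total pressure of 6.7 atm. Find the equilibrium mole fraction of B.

Take 1 mol A as basis and let X be its fractional conversion, so ξ = X.
Mole table: n_B = 3.33 − X; n_A = 1 − X; n_D = X.
n_T = Σnᵢ = 4.33 − X.
Mole fractions y_i = n_i/n_T; K_p = p_D / (p_B p_A) with p_i = y_i·P.
Equating to 0.444 atm^-1 and solving on 0 < X < 1: X = 0.683.
Then n_B = 2.65, n_T = 3.65, so y_B = 0.726.

y_B = 0.726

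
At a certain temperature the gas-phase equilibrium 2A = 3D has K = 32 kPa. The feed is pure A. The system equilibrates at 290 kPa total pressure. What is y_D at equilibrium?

Take 1 mol A as basis and let X be its fractional conversion, so ξ = 0.5X.
Mole table: n_A = 1 − X; n_D = 1.5X.
Summing: n_T = 1 + 0.5X.
With p_i = (n_i/n_T)P, K = p_D^3 / (p_A^2).
This yields a degree-3 equation in X; solving on (0,1), X = 0.270.
Then n_D = 0.406, n_T = 1.14, so y_D = 0.357.

y_D = 0.357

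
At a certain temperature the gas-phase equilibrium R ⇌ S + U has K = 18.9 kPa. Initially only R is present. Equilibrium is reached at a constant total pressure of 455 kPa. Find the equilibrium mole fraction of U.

Basis: 1 mol R initially; let X = conversion of R. Extent ξ = X.
Moles: n_R = 1 − X; n_S = X; n_U = X.
Total moles n_T = 1 + X.
y_i = n_i/n_T, p_i = y_i·P. K = p_S p_U / (p_R).
This yields a degree-2 equation in X; solving on (0,1), X = 0.200.
Then n_U = 0.2, n_T = 1.2, so y_U = 0.166.

y_U = 0.166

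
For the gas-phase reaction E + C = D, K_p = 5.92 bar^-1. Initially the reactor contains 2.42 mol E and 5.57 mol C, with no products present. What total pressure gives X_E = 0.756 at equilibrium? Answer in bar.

P = 0.862 bar

Take 2.42 mol E as basis and let X be its fractional conversion, so ξ = 2.42X.
Moles: n_E = 2.42 − 2.42X; n_C = 5.57 − 2.42X; n_D = 2.42X.
n_T = Σnᵢ = 7.99 − 2.42X.
K_p = p_D / (p_E p_C) with p_i = (n_i/n_T)·P.
At X = 0.756: the mole-fraction product g(X) = Π y_i^ν_i = 5.103. Since K_p = g(X)·P^{-1}, P = (g/K_p)^(1/1) = (5.103/5.92)^(1/1) = 0.862 bar.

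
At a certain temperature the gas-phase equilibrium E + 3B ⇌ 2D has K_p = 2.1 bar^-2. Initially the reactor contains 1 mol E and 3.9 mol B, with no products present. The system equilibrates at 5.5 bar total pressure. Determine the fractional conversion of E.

X = 0.833

Let X = conversion of E (basis 1 mol E); extent of reaction ξ = X.
Moles: n_E = 1 − X; n_B = 3.9 − 3X; n_D = 2X.
Total moles n_T = 4.9 − 2X.
y_i = n_i/n_T, p_i = y_i·P. K_p = p_D^2 / (p_E p_B^3).
Equating to 2.1 bar^-2 and solving on 0 < X < 1: X = 0.833.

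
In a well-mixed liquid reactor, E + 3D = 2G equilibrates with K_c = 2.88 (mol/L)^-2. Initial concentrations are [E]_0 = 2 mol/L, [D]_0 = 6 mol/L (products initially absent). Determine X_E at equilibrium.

X = 0.715

Let X = conversion of E; extent ξ = 2·X mol/L.
Concentrations: [E] = 2 − 2X; [D] = 6 − 6X; [G] = 4X.
K_c = [G]^2 / ([E] [D]^3).
This equals 2.88 at X = 0.715 (the root in 0 < X < 1).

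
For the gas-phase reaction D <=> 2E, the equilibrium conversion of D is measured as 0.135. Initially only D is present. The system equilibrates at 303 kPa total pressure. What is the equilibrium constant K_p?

Take 1 mol D as basis and let X be its fractional conversion, so ξ = X.
Species balance: n_D = 1 − X; n_E = 2X.
Total moles n_T = 1 + X.
At X = 0.135: n_D = 0.865, n_E = 0.27, n_T = 1.14.
p_i = (n_i/n_T)·P. K_p = p_E^2 / (p_D) = 22.5 kPa.

K_p = 22.5 kPa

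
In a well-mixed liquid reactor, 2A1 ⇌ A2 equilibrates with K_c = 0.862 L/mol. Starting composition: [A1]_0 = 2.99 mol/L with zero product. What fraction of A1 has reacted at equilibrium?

Let X = conversion of A1; extent ξ = 2.99X/2 mol/L.
Concentrations: [A1] = 2.99 − 2.99X; [A2] = 1.5X.
K_c = [A2] / ([A1]^2).
Equating to 0.862 L/mol: the physical root is X = 0.646.

X = 0.646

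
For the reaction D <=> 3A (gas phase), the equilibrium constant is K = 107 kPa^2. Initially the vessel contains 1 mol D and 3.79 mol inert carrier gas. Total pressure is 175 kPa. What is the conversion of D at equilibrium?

X = 0.142

Let X = conversion of D (basis 1 mol D); extent of reaction ξ = X.
Species balance: n_D = 1 − X; n_A = 3X; n_I = 3.79 (inert).
Summing: n_T = 4.79 + 2X.
Mole fractions y_i = n_i/n_T; K = p_A^3 / (p_D) with p_i = y_i·P.
Equating to 107 kPa^2 and solving on 0 < X < 1: X = 0.142.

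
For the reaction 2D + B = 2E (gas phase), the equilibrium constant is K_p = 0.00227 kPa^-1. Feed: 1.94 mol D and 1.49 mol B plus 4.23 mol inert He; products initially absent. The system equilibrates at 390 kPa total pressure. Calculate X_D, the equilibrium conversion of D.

Basis: 1.94 mol D initially; let X = conversion of D. Extent ξ = 0.97X.
Species balance: n_D = 1.94 − 1.94X; n_B = 1.49 − 0.97X; n_E = 1.94X; n_I = 4.23 (inert).
n_T = Σnᵢ = 7.66 − 0.97X.
y_i = n_i/n_T, p_i = y_i·P. K_p = p_E^2 / (p_D^2 p_B).
Substituting and setting equal to 0.00227 kPa^-1 gives a polynomial in X; the root in (0,1) is X = 0.277.

X = 0.277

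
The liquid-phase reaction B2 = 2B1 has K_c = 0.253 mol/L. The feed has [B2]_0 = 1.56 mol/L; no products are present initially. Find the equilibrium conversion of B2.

Let X = conversion of B2; extent ξ = 1.56·X mol/L.
Concentrations: [B2] = 1.56 − 1.56X; [B1] = 3.12X.
K_c = [B1]^2 / ([B2]).
Setting equal to 0.253 and solving for X on (0,1) gives X = 0.182.

X = 0.182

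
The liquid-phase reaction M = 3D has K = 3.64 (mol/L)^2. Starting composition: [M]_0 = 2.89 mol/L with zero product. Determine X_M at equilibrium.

Let X = conversion of M; extent ξ = 2.89·X mol/L.
Concentrations: [M] = 2.89 − 2.89X; [D] = 8.67X.
K = [D]^3 / ([M]).
Solving K = 3.64 for X ∈ (0,1): X = 0.231.

X = 0.231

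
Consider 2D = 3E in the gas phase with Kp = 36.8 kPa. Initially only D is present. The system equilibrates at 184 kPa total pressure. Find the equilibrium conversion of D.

Let X = conversion of D (basis 1 mol D); extent of reaction ξ = 0.5X.
Species balance: n_D = 1 − X; n_E = 1.5X.
n_T = Σnᵢ = 1 + 0.5X.
y_i = n_i/n_T, p_i = y_i·P. Kp = p_E^3 / (p_D^2).
This yields a degree-3 equation in X; solving on (0,1), X = 0.317.

X = 0.317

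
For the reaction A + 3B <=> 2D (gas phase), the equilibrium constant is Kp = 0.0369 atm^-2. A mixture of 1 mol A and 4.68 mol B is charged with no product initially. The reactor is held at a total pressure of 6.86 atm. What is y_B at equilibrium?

y_B = 0.669

Take 1 mol A as basis and let X be its fractional conversion, so ξ = X.
At extent ξ: n_A = 1 − X; n_B = 4.68 − 3X; n_D = 2X.
n_T = Σnᵢ = 5.68 − 2X.
y_i = n_i/n_T, p_i = y_i·P. Kp = p_D^2 / (p_A p_B^3).
Substituting and setting equal to 0.0369 atm^-2 gives a polynomial in X; the root in (0,1) is X = 0.531.
Then n_B = 3.09, n_T = 4.62, so y_B = 0.669.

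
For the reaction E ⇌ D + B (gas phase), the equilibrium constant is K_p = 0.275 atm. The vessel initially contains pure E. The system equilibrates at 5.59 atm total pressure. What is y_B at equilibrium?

y_B = 0.178

Basis: 1 mol E initially; let X = conversion of E. Extent ξ = X.
Mole table: n_E = 1 − X; n_D = X; n_B = X.
n_T = Σnᵢ = 1 + X.
y_i = n_i/n_T, p_i = y_i·P. K_p = p_D p_B / (p_E).
Substituting and setting equal to 0.275 atm gives a polynomial in X; the root in (0,1) is X = 0.217.
Then n_B = 0.217, n_T = 1.22, so y_B = 0.178.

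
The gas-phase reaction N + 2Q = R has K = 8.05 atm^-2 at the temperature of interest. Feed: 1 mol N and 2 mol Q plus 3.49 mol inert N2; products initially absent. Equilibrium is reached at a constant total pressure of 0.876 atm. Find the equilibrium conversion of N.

Let X = conversion of N (basis 1 mol N); extent of reaction ξ = X.
At extent ξ: n_N = 1 − X; n_Q = 2 − 2X; n_R = X; n_I = 3.49 (inert).
Summing: n_T = 6.49 − 2X.
With p_i = (n_i/n_T)P, K = p_R / (p_N p_Q^2).
Setting this equal to 8.05 atm^-2 and taking the physical root (0 < X < 1) gives X = 0.271.

X = 0.271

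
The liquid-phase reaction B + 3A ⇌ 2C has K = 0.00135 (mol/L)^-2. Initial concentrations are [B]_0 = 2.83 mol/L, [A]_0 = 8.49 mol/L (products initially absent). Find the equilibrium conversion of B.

X = 0.181

Let X = conversion of B; extent ξ = 2.83·X mol/L.
Concentrations: [B] = 2.83 − 2.83X; [A] = 8.49 − 8.49X; [C] = 5.66X.
K = [C]^2 / ([B] [A]^3).
Setting equal to 0.00135 and solving for X on (0,1) gives X = 0.181.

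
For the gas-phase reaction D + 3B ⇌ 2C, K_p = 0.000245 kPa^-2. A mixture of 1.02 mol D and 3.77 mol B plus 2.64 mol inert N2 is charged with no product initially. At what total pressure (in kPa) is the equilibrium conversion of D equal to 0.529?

Basis: 1.02 mol D initially; let X = conversion of D. Extent ξ = 1.02X.
At extent ξ: n_D = 1.02 − 1.02X; n_B = 3.77 − 3.06X; n_C = 2.04X; n_I = 2.64 (inert).
n_T = Σnᵢ = 7.43 − 2.04X.
K_p = p_C^2 / (p_D p_B^3) with p_i = (n_i/n_T)·P.
At X = 0.529: the mole-fraction product g(X) = Π y_i^ν_i = 9.821. Since K_p = g(X)·P^{-2}, P = (g/K_p)^(1/2) = (9.821/0.000245)^(1/2) = 200 kPa.

P = 200 kPa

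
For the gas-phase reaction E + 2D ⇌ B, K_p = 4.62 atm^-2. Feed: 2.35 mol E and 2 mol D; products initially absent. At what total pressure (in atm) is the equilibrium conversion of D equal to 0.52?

Let X = conversion of D (basis 2 mol D); extent of reaction ξ = X.
At extent ξ: n_E = 2.35 − X; n_D = 2 − 2X; n_B = X.
n_T = Σnᵢ = 4.35 − 2X.
K_p = p_B / (p_E p_D^2) with p_i = (n_i/n_T)·P.
At X = 0.52: the mole-fraction product g(X) = Π y_i^ν_i = 3.378. Since K_p = g(X)·P^{-2}, P = (g/K_p)^(1/2) = (3.378/4.62)^(1/2) = 0.855 atm.

P = 0.855 atm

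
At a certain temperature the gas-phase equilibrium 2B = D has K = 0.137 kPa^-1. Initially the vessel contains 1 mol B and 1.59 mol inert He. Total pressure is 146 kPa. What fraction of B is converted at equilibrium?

X = 0.792

Basis: 1 mol B initially; let X = conversion of B. Extent ξ = 0.5X.
Moles: n_B = 1 − X; n_D = 0.5X; n_I = 1.59 (inert).
Summing: n_T = 2.59 − 0.5X.
y_i = n_i/n_T, p_i = y_i·P. K = p_D / (p_B^2).
This yields a degree-2 equation in X; solving on (0,1), X = 0.792.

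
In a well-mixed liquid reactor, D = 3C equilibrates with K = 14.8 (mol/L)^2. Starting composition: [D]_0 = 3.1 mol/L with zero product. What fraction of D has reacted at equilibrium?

X = 0.336

Let X = conversion of D; extent ξ = 3.1·X mol/L.
Concentrations: [D] = 3.1 − 3.1X; [C] = 9.3X.
K = [C]^3 / ([D]).
Setting equal to 14.8 and solving for X on (0,1) gives X = 0.336.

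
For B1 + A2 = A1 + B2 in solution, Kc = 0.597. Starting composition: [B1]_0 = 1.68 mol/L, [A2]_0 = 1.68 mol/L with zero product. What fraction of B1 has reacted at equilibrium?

Let X = conversion of B1; extent ξ = 1.68·X mol/L.
Concentrations: [B1] = 1.68 − 1.68X; [A2] = 1.68 − 1.68X; [A1] = 1.68X; [B2] = 1.68X.
Kc = [A1] [B2] / ([B1] [A2]).
Solving Kc = 0.597 for X ∈ (0,1): X = 0.436.

X = 0.436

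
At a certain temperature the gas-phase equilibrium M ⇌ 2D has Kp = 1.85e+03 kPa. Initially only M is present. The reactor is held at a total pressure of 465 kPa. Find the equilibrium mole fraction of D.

Basis: 1 mol M initially; let X = conversion of M. Extent ξ = X.
At extent ξ: n_M = 1 − X; n_D = 2X.
Summing: n_T = 1 + X.
With p_i = (n_i/n_T)P, Kp = p_D^2 / (p_M).
Equating to 1.85e+03 kPa and solving on 0 < X < 1: X = 0.706.
Then n_D = 1.41, n_T = 1.71, so y_D = 0.828.

y_D = 0.828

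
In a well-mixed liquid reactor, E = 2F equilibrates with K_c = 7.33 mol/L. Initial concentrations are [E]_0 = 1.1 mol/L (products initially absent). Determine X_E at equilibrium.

X = 0.703

Let X = conversion of E; extent ξ = 1.1·X mol/L.
Concentrations: [E] = 1.1 − 1.1X; [F] = 2.2X.
K_c = [F]^2 / ([E]).
Setting equal to 7.33 and solving for X on (0,1) gives X = 0.703.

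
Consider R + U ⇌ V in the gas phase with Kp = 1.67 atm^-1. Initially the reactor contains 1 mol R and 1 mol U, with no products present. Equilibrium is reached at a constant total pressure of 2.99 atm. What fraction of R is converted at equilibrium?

X = 0.592

Basis: 1 mol R initially; let X = conversion of R. Extent ξ = X.
Moles: n_R = 1 − X; n_U = 1 − X; n_V = X.
Total moles n_T = 2 − X.
With p_i = (n_i/n_T)P, Kp = p_V / (p_R p_U).
Setting this equal to 1.67 atm^-1 and taking the physical root (0 < X < 1) gives X = 0.592.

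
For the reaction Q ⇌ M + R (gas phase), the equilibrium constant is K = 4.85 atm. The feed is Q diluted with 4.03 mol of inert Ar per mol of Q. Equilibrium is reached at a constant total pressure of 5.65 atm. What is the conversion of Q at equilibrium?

X = 0.855

Take 1 mol Q as basis and let X be its fractional conversion, so ξ = X.
Moles: n_Q = 1 − X; n_M = X; n_R = X; n_I = 4.03 (inert).
Summing: n_T = 5.03 + X.
y_i = n_i/n_T, p_i = y_i·P. K = p_M p_R / (p_Q).
This yields a degree-2 equation in X; solving on (0,1), X = 0.855.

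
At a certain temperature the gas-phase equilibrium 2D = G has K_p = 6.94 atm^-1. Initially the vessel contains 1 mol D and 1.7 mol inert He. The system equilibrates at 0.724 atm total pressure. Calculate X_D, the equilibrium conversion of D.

Basis: 1 mol D initially; let X = conversion of D. Extent ξ = 0.5X.
Mole table: n_D = 1 − X; n_G = 0.5X; n_I = 1.7 (inert).
Summing: n_T = 2.7 − 0.5X.
With p_i = (n_i/n_T)P, K_p = p_G / (p_D^2).
This yields a degree-2 equation in X; solving on (0,1), X = 0.617.

X = 0.617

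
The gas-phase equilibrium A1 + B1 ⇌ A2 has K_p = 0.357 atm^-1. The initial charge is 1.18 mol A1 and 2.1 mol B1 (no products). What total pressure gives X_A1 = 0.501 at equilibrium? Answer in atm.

Basis: 1.18 mol A1 initially; let X = conversion of A1. Extent ξ = 1.18X.
Species balance: n_A1 = 1.18 − 1.18X; n_B1 = 2.1 − 1.18X; n_A2 = 1.18X.
Summing: n_T = 3.28 − 1.18X.
K_p = p_A2 / (p_A1 p_B1) with p_i = (n_i/n_T)·P.
At X = 0.501: the mole-fraction product g(X) = Π y_i^ν_i = 1.789. Since K_p = g(X)·P^{-1}, P = (g/K_p)^(1/1) = (1.789/0.357)^(1/1) = 5.01 atm.

P = 5.01 atm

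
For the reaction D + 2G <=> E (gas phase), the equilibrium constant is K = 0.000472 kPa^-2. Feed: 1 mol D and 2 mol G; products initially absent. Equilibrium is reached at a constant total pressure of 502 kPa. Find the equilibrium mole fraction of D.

Let X = conversion of D (basis 1 mol D); extent of reaction ξ = X.
Moles: n_D = 1 − X; n_G = 2 − 2X; n_E = X.
n_T = Σnᵢ = 3 − 2X.
With p_i = (n_i/n_T)P, K = p_E / (p_D p_G^2).
Substituting and setting equal to 0.000472 kPa^-2 gives a polynomial in X; the root in (0,1) is X = 0.856.
Then n_D = 0.144, n_T = 1.29, so y_D = 0.112.

y_D = 0.112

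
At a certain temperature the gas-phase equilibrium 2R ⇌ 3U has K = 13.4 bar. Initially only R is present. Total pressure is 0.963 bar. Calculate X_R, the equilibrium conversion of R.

X = 0.735

Take 1 mol R as basis and let X be its fractional conversion, so ξ = 0.5X.
Mole table: n_R = 1 − X; n_U = 1.5X.
n_T = Σnᵢ = 1 + 0.5X.
y_i = n_i/n_T, p_i = y_i·P. K = p_U^3 / (p_R^2).
Equating to 13.4 bar and solving on 0 < X < 1: X = 0.735.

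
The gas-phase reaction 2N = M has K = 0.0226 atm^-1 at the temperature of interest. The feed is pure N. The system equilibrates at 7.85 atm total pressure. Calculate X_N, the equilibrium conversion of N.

X = 0.235

Basis: 1 mol N initially; let X = conversion of N. Extent ξ = 0.5X.
Species balance: n_N = 1 − X; n_M = 0.5X.
n_T = Σnᵢ = 1 − 0.5X.
With p_i = (n_i/n_T)P, K = p_M / (p_N^2).
Equating to 0.0226 atm^-1 and solving on 0 < X < 1: X = 0.235.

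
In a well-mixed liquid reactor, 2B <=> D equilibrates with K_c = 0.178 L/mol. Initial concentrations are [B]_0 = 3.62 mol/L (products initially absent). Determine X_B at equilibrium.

Let X = conversion of B; extent ξ = 3.62X/2 mol/L.
Concentrations: [B] = 3.62 − 3.62X; [D] = 1.81X.
K_c = [D] / ([B]^2).
Setting equal to 0.178 and solving for X on (0,1) gives X = 0.425.

X = 0.425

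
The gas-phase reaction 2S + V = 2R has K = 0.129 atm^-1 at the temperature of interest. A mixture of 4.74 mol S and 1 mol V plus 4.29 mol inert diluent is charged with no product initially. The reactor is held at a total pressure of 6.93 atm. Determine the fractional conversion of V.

Take 1 mol V as basis and let X be its fractional conversion, so ξ = X.
At extent ξ: n_S = 4.74 − 2X; n_V = 1 − X; n_R = 2X; n_I = 4.29 (inert).
Total moles n_T = 10 − X.
y_i = n_i/n_T, p_i = y_i·P. K = p_R^2 / (p_S^2 p_V).
This yields a degree-3 equation in X; solving on (0,1), X = 0.441.

X = 0.441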